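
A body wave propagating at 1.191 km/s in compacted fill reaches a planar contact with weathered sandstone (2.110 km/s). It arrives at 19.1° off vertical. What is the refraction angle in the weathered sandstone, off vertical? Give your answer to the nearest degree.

sin θ₁/V₁ = sin θ₂/V₂ ⇒ sin θ₂ = 2.110·sin 19.1°/1.191 = 2.110·0.3272/1.191 = 0.5797.
θ₂ = sin⁻¹(0.5797) = 35.43° (from vertical).

35°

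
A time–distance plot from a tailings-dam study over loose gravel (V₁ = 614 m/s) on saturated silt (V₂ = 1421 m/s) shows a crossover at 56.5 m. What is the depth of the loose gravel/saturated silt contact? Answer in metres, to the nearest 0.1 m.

17.8 m

h = (x_cross/2)·√((V₂−V₁)/(V₂+V₁)).
(V₂−V₁)/(V₂+V₁) = (1421−614)/(1421+614) = 0.3966; √ = 0.6297.
h = (56.5/2)·0.6297 = 17.79 m.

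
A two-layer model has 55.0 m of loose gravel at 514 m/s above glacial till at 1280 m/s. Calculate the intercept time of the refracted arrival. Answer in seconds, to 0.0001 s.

0.1960 s

tᵢ = 2h·√(V₂²−V₁²)/(V₁V₂).
√(V₂²−V₁²) = √(1280²−514²) = 1172.3 m/s.
tᵢ = 2·55.0·1172.3/(514·1280) = 0.19600 s.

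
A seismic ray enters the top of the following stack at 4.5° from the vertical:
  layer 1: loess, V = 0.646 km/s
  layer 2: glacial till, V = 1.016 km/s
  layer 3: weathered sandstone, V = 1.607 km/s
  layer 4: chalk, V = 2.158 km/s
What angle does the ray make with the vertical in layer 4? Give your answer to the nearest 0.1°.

Snell's law across each interface conserves sin θ / V, so sin θ_4 = V_4·sin θ₁/V₁.
sin θ_4 = 2.158 × sin 4.5° / 0.646 = 0.2621.
θ_4 = arcsin 0.2621 = 15.19°.

15.2°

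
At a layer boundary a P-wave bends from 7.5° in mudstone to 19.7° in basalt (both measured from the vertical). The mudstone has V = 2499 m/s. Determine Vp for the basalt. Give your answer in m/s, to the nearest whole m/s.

sin 7.5° = 0.1305; sin 19.7° = 0.3371.
V₂ = V₁·(sin θ₂/sin θ₁) = 2499·(0.3371/0.1305) = 6453.89 m/s.

6454 m/s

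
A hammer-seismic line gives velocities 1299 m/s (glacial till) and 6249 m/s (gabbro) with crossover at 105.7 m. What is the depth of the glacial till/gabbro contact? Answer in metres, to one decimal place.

h = (x_cross/2)·√((V₂−V₁)/(V₂+V₁)).
(V₂−V₁)/(V₂+V₁) = (6249−1299)/(6249+1299) = 0.6558; √ = 0.8098.
h = (105.7/2)·0.8098 = 42.80 m.

42.8 m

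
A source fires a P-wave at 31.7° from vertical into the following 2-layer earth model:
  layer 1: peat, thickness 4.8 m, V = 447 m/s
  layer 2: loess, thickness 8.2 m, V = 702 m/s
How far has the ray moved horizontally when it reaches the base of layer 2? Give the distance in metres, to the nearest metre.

p = sin θ₁/V₁ = sin 31.7°/447 = 1.1756e-03 s/m is conserved through the stack.
Layer 1: θ = 31.70°; offset = 4.8·tan 31.70° = 2.965 m.
Layer 2: sin θ = p·702 = 0.8252 → θ = 55.61°; offset = 8.2·tan 55.61° = 11.981 m.
Summing the layer offsets gives 14.946 m.

15 m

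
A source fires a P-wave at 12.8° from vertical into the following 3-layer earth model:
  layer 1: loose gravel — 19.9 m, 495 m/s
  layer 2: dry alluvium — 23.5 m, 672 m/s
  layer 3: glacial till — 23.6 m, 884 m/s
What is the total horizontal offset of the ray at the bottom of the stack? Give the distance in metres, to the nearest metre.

Apply Snell's law at each interface; in layer i the horizontal offset is hᵢ·tan θᵢ.
Layer 1: θ = 12.80°; offset = 19.9·tan 12.80° = 4.521 m.
Layer 2: sin θ = 672·sin 12.8°/495 = 0.3008, θ = 17.50°; offset = 23.5·tan 17.50° = 7.411 m.
Layer 3: sin θ = 884·sin 12.8°/495 = 0.3957, θ = 23.31°; offset = 23.6·tan 23.31° = 10.167 m.
Total horizontal offset = 22.099 m.

22 m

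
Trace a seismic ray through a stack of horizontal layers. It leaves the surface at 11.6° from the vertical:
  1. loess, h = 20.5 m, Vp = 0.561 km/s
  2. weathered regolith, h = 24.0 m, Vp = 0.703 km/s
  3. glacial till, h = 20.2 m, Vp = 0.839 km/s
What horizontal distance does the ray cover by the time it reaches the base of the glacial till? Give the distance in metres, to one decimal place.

16.8 m

Apply Snell's law at each interface; in layer i the horizontal offset is hᵢ·tan θᵢ.
Layer 1: θ = 11.60°; offset = 20.5·tan 11.60° = 4.208 m.
Layer 2: sin θ = 0.703·sin 11.6°/0.561 = 0.2520, θ = 14.59°; offset = 24.0·tan 14.59° = 6.249 m.
Layer 3: sin θ = 0.839·sin 11.6°/0.561 = 0.3007, θ = 17.50°; offset = 20.2·tan 17.50° = 6.369 m.
Summing the layer offsets gives 16.826 m.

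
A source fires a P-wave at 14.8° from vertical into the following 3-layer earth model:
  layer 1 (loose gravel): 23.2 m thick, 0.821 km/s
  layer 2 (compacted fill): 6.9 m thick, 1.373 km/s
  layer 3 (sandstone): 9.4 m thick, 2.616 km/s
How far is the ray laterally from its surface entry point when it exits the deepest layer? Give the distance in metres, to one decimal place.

22.6 m

Apply Snell's law at each interface; in layer i the horizontal offset is hᵢ·tan θᵢ.
Layer 1: θ = 14.80°; offset = 23.2·tan 14.80° = 6.130 m.
Layer 2: sin θ = 1.373·sin 14.8°/0.821 = 0.4272, θ = 25.29°; offset = 6.9·tan 25.29° = 3.260 m.
Layer 3: sin θ = 2.616·sin 14.8°/0.821 = 0.8139, θ = 54.48°; offset = 9.4·tan 54.48° = 13.170 m.
Σ offsets = 22.560 m.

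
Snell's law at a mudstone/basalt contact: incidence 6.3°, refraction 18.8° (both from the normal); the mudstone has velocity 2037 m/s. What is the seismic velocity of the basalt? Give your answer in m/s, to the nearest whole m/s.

Snell's law: sin 6.3°/V₁ = sin 18.8°/V₂.
V₂ = V₁·sin 18.8°/sin 6.3° = 2037 × 2.9368 = 5982.22 m/s.

5982 m/s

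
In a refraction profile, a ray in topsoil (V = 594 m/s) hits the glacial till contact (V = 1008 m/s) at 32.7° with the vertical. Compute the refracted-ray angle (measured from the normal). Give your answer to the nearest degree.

66°

sin θ₁/V₁ = sin θ₂/V₂ ⇒ sin θ₂ = 1008·sin 32.7°/594 = 1008·0.5402/594 = 0.9168.
θ₂ = arcsin 0.9168 = 66.46° from the normal.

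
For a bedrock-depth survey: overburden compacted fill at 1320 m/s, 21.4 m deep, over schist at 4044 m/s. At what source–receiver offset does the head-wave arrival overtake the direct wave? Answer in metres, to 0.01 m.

θ_c = arcsin(1320/4044) = 19.05°, so cos θ_c = 0.9452 and tᵢ = 2h cos θ_c/V₁ = 0.0306 s.
At crossover x/V₁ = x/V₂ + tᵢ ⇒ x = tᵢ/(1/V₁ − 1/V₂) = 0.03065/(7.5758e-04 − 2.4728e-04) = 60.06 m.

60.06 m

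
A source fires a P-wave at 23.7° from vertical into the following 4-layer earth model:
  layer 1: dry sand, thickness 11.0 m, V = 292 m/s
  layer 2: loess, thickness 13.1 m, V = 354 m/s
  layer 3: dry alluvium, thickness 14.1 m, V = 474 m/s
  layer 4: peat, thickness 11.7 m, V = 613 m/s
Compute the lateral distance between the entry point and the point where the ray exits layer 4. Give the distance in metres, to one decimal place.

Ray parameter p = sin 23.7° / 292 m/s = 1.3765e-03 s/m.
Layer 1: θ = 23.70°; offset = 11.0·tan 23.70° = 4.829 m.
Layer 2: sin θ = p·354 = 0.4873 → θ = 29.16°; offset = 13.1·tan 29.16° = 7.310 m.
Layer 3: sin θ = p·474 = 0.6525 → θ = 40.73°; offset = 14.1·tan 40.73° = 12.140 m.
Layer 4: sin θ = p·613 = 0.8438 → θ = 57.55°; offset = 11.7·tan 57.55° = 18.397 m.
Summing the layer offsets gives 42.676 m.

42.7 m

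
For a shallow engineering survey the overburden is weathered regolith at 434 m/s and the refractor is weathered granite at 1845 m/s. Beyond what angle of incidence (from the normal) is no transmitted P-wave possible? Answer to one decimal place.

At critical incidence the refracted ray runs along the interface (θ₂ = 90°), so sin θ_c = V₁/V₂.
θ_c = arcsin(434/1845) = arcsin 0.2352 = 13.61°.

13.6°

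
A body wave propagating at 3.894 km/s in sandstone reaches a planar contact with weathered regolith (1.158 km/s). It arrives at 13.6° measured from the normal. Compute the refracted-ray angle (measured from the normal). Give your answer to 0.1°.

sin θ₁/V₁ = sin θ₂/V₂ ⇒ sin θ₂ = 1.158·sin 13.6°/3.894 = 1.158·0.2351/3.894 = 0.0699.
θ₂ = arcsin 0.0699 = 4.01° from the normal.

4.0°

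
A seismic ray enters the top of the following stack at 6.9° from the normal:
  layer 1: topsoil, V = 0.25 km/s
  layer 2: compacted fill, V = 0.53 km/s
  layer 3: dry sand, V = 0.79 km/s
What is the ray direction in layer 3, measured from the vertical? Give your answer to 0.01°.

Snell's law across each interface conserves sin θ / V, so sin θ_3 = V_3·sin θ₁/V₁.
sin θ_3 = 0.79 × sin 6.9° / 0.25 = 0.3796.
θ_3 = arcsin 0.3796 = 22.31°.

22.31°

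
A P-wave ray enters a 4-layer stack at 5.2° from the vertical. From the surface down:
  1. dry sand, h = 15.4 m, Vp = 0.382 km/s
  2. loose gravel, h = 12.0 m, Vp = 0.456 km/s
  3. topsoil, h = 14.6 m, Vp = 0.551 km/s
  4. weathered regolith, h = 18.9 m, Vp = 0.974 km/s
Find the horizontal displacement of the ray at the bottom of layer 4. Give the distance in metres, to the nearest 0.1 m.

p = sin θ₁/V₁ = sin 5.2°/0.382 = 2.3726e-01 s/km is conserved through the stack.
Layer 1: θ = 5.20°; offset = 15.4·tan 5.20° = 1.402 m.
Layer 2: sin θ = p·0.456 = 0.1082 → θ = 6.21°; offset = 12.0·tan 6.21° = 1.306 m.
Layer 3: sin θ = p·0.551 = 0.1307 → θ = 7.51°; offset = 14.6·tan 7.51° = 1.925 m.
Layer 4: sin θ = p·0.974 = 0.2311 → θ = 13.36°; offset = 18.9·tan 13.36° = 4.489 m.
Σ offsets = 9.122 m.

9.1 m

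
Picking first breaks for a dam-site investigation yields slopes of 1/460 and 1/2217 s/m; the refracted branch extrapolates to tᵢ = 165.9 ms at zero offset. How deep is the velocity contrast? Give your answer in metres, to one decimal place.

39.0 m

h = tᵢ·V₁·V₂ / (2·√(V₂²−V₁²)).
√(V₂²−V₁²) = √(2217² − 460²) = 2168.8 m/s.
h = 0.1659 s × 460 × 2217 / (2 × 2168.8) = 39.01 m.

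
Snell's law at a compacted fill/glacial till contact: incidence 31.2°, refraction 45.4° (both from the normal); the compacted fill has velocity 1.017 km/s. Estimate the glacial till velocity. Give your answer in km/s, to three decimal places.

1.398 km/s

sin 31.2° = 0.5180; sin 45.4° = 0.7120.
V₂ = V₁·(sin θ₂/sin θ₁) = 1.017·(0.7120/0.5180) = 1.398 km/s.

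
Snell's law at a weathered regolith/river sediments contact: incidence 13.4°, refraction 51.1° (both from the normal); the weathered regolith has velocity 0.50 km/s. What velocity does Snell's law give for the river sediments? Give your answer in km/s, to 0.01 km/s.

Snell's law: sin 13.4°/V₁ = sin 51.1°/V₂.
V₂ = V₁·sin 51.1°/sin 13.4° = 0.50 × 3.3581 = 1.68 km/s.

1.68 km/s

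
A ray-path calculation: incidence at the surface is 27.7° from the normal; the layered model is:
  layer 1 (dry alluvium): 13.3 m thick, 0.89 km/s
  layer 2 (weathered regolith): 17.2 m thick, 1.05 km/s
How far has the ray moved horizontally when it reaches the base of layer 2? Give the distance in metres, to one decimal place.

Apply Snell's law at each interface; in layer i the horizontal offset is hᵢ·tan θᵢ.
Layer 1: θ = 27.70°; offset = 13.3·tan 27.70° = 6.983 m.
Layer 2: sin θ = 1.05·sin 27.7°/0.89 = 0.5484, θ = 33.26°; offset = 17.2·tan 33.26° = 11.280 m.
Total horizontal offset = 18.263 m.

18.3 m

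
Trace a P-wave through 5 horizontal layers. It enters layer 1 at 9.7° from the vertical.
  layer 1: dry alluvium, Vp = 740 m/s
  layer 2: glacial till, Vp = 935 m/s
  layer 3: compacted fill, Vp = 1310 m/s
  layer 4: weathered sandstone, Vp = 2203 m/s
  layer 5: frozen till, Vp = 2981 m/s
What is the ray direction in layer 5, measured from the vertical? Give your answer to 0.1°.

42.7°

Ray parameter p = sin 9.7° / 740 = 2.2769e-04 s/m.
sin θ_5 = p·V_5 = 2.2769e-04 × 2981 = 0.6787.
θ_5 = arcsin 0.6787 = 42.75°.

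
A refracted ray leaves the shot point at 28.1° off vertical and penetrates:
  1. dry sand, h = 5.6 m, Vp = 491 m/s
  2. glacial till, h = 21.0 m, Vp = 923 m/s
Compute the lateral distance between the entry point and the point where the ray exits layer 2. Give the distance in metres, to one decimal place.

43.0 m

p = sin θ₁/V₁ = sin 28.1°/491 = 9.5929e-04 s/m is conserved through the stack.
Layer 1: θ = 28.10°; offset = 5.6·tan 28.10° = 2.990 m.
Layer 2: sin θ = p·923 = 0.8854 → θ = 62.30°; offset = 21.0·tan 62.30° = 40.006 m.
Σ offsets = 42.996 m.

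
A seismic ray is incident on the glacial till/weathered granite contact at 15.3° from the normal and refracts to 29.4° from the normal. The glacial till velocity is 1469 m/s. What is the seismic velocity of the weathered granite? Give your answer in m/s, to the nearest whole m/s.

2733 m/s

sin 15.3° = 0.2639; sin 29.4° = 0.4909.
V₂ = V₁·(sin θ₂/sin θ₁) = 1469·(0.4909/0.2639) = 2732.90 m/s.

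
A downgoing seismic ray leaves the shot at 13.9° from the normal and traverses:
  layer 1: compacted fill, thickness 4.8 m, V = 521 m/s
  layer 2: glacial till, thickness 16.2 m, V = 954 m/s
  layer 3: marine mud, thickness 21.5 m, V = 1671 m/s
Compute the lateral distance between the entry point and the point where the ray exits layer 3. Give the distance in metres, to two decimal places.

35.11 m

Apply Snell's law at each interface; in layer i the horizontal offset is hᵢ·tan θᵢ.
Layer 1: θ = 13.90°; offset = 4.8·tan 13.90° = 1.1879 m.
Layer 2: sin θ = 954·sin 13.9°/521 = 0.4399, θ = 26.10°; offset = 16.2·tan 26.10° = 7.9350 m.
Layer 3: sin θ = 1671·sin 13.9°/521 = 0.7705, θ = 50.40°; offset = 21.5·tan 50.40° = 25.9864 m.
Summing the layer offsets gives 35.1093 m.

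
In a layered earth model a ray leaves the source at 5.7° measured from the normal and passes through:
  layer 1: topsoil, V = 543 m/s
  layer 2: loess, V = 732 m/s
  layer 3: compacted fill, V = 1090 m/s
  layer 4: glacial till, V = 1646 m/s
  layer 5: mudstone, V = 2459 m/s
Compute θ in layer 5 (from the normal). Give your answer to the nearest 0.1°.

26.7°

Ray parameter p = sin 5.7° / 543 = 1.8291e-04 s/m.
sin θ_5 = p·V_5 = 1.8291e-04 × 2459 = 0.4498.
θ_5 = arcsin 0.4498 = 26.73°.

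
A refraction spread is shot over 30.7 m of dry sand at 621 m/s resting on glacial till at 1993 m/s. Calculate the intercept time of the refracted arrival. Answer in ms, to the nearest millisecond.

tᵢ = 2h·√(V₂²−V₁²)/(V₁V₂).
√(V₂²−V₁²) = √(1993²−621²) = 1893.8 m/s.
tᵢ = 2·30.7·1893.8/(621·1993) = 0.09395 s.

94 ms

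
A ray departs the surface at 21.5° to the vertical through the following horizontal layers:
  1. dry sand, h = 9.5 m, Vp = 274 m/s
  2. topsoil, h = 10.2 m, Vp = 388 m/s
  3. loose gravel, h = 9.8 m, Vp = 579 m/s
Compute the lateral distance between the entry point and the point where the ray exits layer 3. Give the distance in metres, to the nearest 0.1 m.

Apply Snell's law at each interface; in layer i the horizontal offset is hᵢ·tan θᵢ.
Layer 1: θ = 21.50°; offset = 9.5·tan 21.50° = 3.742 m.
Layer 2: sin θ = 388·sin 21.5°/274 = 0.5190, θ = 31.26°; offset = 10.2·tan 31.26° = 6.193 m.
Layer 3: sin θ = 579·sin 21.5°/274 = 0.7745, θ = 50.76°; offset = 9.8·tan 50.76° = 11.998 m.
Σ offsets = 21.933 m.

21.9 m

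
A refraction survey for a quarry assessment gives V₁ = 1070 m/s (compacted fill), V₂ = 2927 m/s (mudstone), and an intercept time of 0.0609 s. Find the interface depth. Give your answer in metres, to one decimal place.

θ_c = arcsin(1070/2927) = 21.44°; cos θ_c = 0.9308.
tᵢ = 2h cos θ_c/V₁ ⇒ h = tᵢ·V₁/(2 cos θ_c) = 0.0609·1070/(2·0.9308) = 35.00 m.

35.0 m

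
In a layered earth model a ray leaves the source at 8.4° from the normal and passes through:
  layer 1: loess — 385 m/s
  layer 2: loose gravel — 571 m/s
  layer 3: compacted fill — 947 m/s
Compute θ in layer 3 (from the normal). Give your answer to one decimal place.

Ray parameter p = sin 8.4° / 385 = 3.7944e-04 s/m.
sin θ_3 = p·V_3 = 3.7944e-04 × 947 = 0.3593.
θ_3 = arcsin 0.3593 = 21.06°.

21.1°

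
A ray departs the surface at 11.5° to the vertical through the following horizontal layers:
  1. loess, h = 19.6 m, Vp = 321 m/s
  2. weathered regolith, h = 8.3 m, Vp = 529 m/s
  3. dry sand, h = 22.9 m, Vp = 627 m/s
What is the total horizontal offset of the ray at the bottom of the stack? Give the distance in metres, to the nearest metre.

Apply Snell's law at each interface; in layer i the horizontal offset is hᵢ·tan θᵢ.
Layer 1: θ = 11.50°; offset = 19.6·tan 11.50° = 3.988 m.
Layer 2: sin θ = 529·sin 11.5°/321 = 0.3286, θ = 19.18°; offset = 8.3·tan 19.18° = 2.887 m.
Layer 3: sin θ = 627·sin 11.5°/321 = 0.3894, θ = 22.92°; offset = 22.9·tan 22.92° = 9.682 m.
Total horizontal offset = 16.557 m.

17 m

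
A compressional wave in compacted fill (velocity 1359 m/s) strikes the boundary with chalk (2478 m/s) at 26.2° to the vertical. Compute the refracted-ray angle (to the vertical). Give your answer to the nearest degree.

54°

Snell's law: sin θ₂ = (V₂/V₁)·sin θ₁ = (2478/1359)·sin 26.2° = 0.8050.
θ₂ = sin⁻¹(0.8050) = 53.61° (from vertical).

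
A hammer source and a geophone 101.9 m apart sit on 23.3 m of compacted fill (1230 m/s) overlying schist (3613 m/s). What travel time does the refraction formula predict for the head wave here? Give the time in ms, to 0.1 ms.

t = x/V₂ + 2h·√(V₂²−V₁²)/(V₁V₂).
√(V₂²−V₁²) = √(3613²−1230²) = 3397.2 m/s; delay term = 2·23.3·3397.2/(1230·3613) = 0.03562 s.
t = 101.9/3613 + 0.03562 = 0.06383 s.

63.8 ms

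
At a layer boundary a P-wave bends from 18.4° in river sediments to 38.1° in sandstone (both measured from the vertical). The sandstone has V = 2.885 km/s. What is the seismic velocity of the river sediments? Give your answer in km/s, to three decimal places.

Snell's law: sin 18.4°/V₁ = sin 38.1°/V₂.
V₁ = V₂·sin 18.4°/sin 38.1° = 2.885 × 0.5116 = 1.476 km/s.

1.476 km/s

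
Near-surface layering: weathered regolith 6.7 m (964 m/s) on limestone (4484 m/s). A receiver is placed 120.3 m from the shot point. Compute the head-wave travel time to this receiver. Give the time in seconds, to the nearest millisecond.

θ_c = arcsin(V₁/V₂) = arcsin(964/4484) = 12.41°, cos θ_c = 0.9766.
Intercept time tᵢ = 2h cos θ_c / V₁ = 2·6.7·0.9766/964 = 0.01358 s.
t = x/V₂ + tᵢ = 120.3/4484 + 0.01358 = 0.04040 s.

0.040 s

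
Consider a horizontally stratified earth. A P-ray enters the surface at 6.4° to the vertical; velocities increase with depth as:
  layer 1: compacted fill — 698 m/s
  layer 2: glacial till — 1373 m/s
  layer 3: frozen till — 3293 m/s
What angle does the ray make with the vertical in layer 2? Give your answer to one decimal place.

12.7°

Ray parameter p = sin 6.4° / 698 = 1.5970e-04 s/m.
sin θ_2 = p·V_2 = 1.5970e-04 × 1373 = 0.2193.
θ_2 = arcsin 0.2193 = 12.67°.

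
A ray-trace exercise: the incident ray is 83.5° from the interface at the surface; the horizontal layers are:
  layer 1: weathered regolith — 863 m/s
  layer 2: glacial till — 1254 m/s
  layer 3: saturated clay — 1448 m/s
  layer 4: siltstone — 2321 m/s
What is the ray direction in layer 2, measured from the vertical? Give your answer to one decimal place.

From the normal: θ₁ = 90° − 83.5° = 6.5°.
Ray parameter p = sin 6.5° / 863 = 1.3117e-04 s/m.
sin θ_2 = p·V_2 = 1.3117e-04 × 1254 = 0.1645.
θ_2 = 9.47° from the vertical.

9.5°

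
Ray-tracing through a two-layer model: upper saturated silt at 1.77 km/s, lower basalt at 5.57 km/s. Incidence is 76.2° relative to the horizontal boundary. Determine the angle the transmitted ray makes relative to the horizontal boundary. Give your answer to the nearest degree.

Angle from the normal: 90° − 76.2° = 13.8°.
sin θ₁/V₁ = sin θ₂/V₂ ⇒ sin θ₂ = 5.57·sin 13.8°/1.77 = 5.57·0.2385/1.77 = 0.7506.
θ₂ = arcsin 0.7506 = 48.65° from the normal.
From the interface: 90° − 48.65° = 41.35°.

41°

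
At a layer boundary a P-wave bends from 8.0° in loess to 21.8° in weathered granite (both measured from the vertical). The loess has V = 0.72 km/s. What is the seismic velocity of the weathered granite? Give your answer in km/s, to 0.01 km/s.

1.92 km/s

Snell's law: sin 8.0°/V₁ = sin 21.8°/V₂.
V₂ = V₁·sin 21.8°/sin 8.0° = 0.72 × 2.6684 = 1.92 km/s.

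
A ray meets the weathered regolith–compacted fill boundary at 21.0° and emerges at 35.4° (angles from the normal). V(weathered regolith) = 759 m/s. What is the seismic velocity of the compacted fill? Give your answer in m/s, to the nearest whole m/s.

1227 m/s

sin 21.0° = 0.3584; sin 35.4° = 0.5793.
V₂ = V₁·(sin θ₂/sin θ₁) = 759·(0.5793/0.3584) = 1226.88 m/s.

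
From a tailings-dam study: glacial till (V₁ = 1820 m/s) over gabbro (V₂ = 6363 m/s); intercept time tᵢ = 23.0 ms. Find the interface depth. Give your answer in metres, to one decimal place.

θ_c = arcsin(1820/6363) = 16.62°; cos θ_c = 0.9582.
tᵢ = 2h cos θ_c/V₁ ⇒ h = tᵢ·V₁/(2 cos θ_c) = 0.023·1820/(2·0.9582) = 21.84 m.

21.8 m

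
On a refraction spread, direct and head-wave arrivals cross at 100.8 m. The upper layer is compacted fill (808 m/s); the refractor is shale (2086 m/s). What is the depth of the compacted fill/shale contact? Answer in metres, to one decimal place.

x_cross = 2h·√((V₂+V₁)/(V₂−V₁)) → h = x_cross / (2·√((V₂+V₁)/(V₂−V₁))).
√((V₂+V₁)/(V₂−V₁)) = √((2086+808)/(2086−808)) = 1.5048.
h = 100.8 / (2·1.5048) = 33.49 m.

33.5 m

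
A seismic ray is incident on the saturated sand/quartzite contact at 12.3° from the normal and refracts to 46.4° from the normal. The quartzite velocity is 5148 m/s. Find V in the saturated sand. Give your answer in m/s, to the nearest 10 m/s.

Snell's law: sin 12.3°/V₁ = sin 46.4°/V₂.
V₁ = V₂·sin 12.3°/sin 46.4° = 5148 × 0.2942 = 1514.39 m/s.

1510 m/s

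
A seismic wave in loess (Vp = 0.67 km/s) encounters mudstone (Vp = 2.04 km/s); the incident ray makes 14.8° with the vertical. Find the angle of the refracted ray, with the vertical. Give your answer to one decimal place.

51.1°

sin θ₁/V₁ = sin θ₂/V₂ ⇒ sin θ₂ = 2.04·sin 14.8°/0.67 = 2.04·0.2554/0.67 = 0.7778.
θ₂ = arcsin 0.7778 = 51.06° from the normal.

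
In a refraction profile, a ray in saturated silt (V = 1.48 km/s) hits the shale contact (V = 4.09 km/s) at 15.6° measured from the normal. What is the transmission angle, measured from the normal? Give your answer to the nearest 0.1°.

48.0°

Snell's law: sin θ₂ = (V₂/V₁)·sin θ₁ = (4.09/1.48)·sin 15.6° = 0.7432.
θ₂ = sin⁻¹(0.7432) = 48.00° (from vertical).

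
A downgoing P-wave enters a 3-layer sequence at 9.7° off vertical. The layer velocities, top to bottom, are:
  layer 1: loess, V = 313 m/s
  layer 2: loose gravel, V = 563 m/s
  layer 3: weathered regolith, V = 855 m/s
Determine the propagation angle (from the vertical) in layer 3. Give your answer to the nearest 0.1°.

27.4°

Ray parameter p = sin 9.7° / 313 = 5.3830e-04 s/m.
sin θ_3 = p·V_3 = 5.3830e-04 × 855 = 0.4603.
θ_3 = 27.40° from the vertical.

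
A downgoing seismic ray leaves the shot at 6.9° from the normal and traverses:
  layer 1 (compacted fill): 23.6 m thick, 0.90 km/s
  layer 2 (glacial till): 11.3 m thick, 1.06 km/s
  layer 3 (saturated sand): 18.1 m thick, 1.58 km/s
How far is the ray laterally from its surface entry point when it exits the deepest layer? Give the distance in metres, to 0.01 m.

Ray parameter p = sin 6.9° / 0.90 km/s = 1.3349e-01 s/km.
Layer 1: θ = 6.90°; offset = 23.6·tan 6.90° = 2.8559 m.
Layer 2: sin θ = p·1.06 = 0.1415 → θ = 8.13°; offset = 11.3·tan 8.13° = 1.6151 m.
Layer 3: sin θ = p·1.58 = 0.2109 → θ = 12.18°; offset = 18.1·tan 12.18° = 3.9053 m.
Total horizontal offset = 8.3763 m.

8.38 m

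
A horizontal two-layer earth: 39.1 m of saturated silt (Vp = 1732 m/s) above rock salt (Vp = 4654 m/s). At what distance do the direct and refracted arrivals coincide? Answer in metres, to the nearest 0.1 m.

115.6 m

θ_c = arcsin(1732/4654) = 21.85°, so cos θ_c = 0.9282 and tᵢ = 2h cos θ_c/V₁ = 0.0419 s.
At crossover x/V₁ = x/V₂ + tᵢ ⇒ x = tᵢ/(1/V₁ − 1/V₂) = 0.04191/(5.7737e-04 − 2.1487e-04) = 115.61 m.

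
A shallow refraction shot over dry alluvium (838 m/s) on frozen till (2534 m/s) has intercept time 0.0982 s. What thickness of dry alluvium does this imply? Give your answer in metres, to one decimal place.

43.6 m

h = tᵢ·V₁·V₂ / (2·√(V₂²−V₁²)).
√(V₂²−V₁²) = √(2534² − 838²) = 2391.4 m/s.
h = 0.0982 s × 838 × 2534 / (2 × 2391.4) = 43.60 m.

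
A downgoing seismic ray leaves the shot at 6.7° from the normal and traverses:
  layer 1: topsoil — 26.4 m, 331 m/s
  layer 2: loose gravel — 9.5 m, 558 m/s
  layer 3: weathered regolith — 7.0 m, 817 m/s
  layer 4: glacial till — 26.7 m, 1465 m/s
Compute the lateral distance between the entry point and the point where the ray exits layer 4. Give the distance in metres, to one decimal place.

23.2 m

Apply Snell's law at each interface; in layer i the horizontal offset is hᵢ·tan θᵢ.
Layer 1: θ = 6.70°; offset = 26.4·tan 6.70° = 3.101 m.
Layer 2: sin θ = 558·sin 6.7°/331 = 0.1967, θ = 11.34°; offset = 9.5·tan 11.34° = 1.906 m.
Layer 3: sin θ = 817·sin 6.7°/331 = 0.2880, θ = 16.74°; offset = 7.0·tan 16.74° = 2.105 m.
Layer 4: sin θ = 1465·sin 6.7°/331 = 0.5164, θ = 31.09°; offset = 26.7·tan 31.09° = 16.100 m.
Total horizontal offset = 23.212 m.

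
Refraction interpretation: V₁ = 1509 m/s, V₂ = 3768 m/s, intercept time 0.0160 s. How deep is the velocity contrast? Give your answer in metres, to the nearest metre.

13 m

h = tᵢ·V₁·V₂ / (2·√(V₂²−V₁²)).
√(V₂²−V₁²) = √(3768² − 1509²) = 3452.6 m/s.
h = 0.016 s × 1509 × 3768 / (2 × 3452.6) = 13.17 m.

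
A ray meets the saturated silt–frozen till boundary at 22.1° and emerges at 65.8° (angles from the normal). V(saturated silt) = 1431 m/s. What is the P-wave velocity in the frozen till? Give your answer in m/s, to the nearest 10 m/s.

3470 m/s

sin 22.1° = 0.3762; sin 65.8° = 0.9121.
V₂ = V₁·(sin θ₂/sin θ₁) = 1431·(0.9121/0.3762) = 3469.32 m/s.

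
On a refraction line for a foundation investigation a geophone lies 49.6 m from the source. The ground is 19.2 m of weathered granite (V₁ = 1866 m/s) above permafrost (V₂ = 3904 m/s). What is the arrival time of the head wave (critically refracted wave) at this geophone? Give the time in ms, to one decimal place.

30.8 ms

θ_c = arcsin(V₁/V₂) = arcsin(1866/3904) = 28.55°, cos θ_c = 0.8784.
Intercept time tᵢ = 2h cos θ_c / V₁ = 2·19.2·0.8784/1866 = 0.01808 s.
t = x/V₂ + tᵢ = 49.6/3904 + 0.01808 = 0.03078 s.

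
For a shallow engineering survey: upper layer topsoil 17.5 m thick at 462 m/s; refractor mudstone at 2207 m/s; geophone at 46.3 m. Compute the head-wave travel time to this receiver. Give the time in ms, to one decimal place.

θ_c = arcsin(V₁/V₂) = arcsin(462/2207) = 12.08°, cos θ_c = 0.9778.
Intercept time tᵢ = 2h cos θ_c / V₁ = 2·17.5·0.9778/462 = 0.07408 s.
t = x/V₂ + tᵢ = 46.3/2207 + 0.07408 = 0.09506 s.

95.1 ms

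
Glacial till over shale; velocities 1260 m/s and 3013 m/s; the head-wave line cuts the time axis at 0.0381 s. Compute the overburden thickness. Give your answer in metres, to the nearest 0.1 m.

26.4 m

h = tᵢ·V₁·V₂ / (2·√(V₂²−V₁²)).
√(V₂²−V₁²) = √(3013² − 1260²) = 2736.9 m/s.
h = 0.0381 s × 1260 × 3013 / (2 × 2736.9) = 26.42 m.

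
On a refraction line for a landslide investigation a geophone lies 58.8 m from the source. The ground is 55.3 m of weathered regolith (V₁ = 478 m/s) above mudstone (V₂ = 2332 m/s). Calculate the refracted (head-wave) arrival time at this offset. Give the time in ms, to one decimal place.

t = x/V₂ + 2h·√(V₂²−V₁²)/(V₁V₂).
√(V₂²−V₁²) = √(2332²−478²) = 2282.5 m/s; delay term = 2·55.3·2282.5/(478·2332) = 0.22647 s.
t = 58.8/2332 + 0.22647 = 0.25168 s.

251.7 ms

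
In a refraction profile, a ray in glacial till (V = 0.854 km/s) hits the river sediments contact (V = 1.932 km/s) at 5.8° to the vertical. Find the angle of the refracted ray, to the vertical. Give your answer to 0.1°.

13.2°

Snell's law: sin θ₂ = (V₂/V₁)·sin θ₁ = (1.932/0.854)·sin 5.8° = 0.2286.
θ₂ = sin⁻¹(0.2286) = 13.22° (from vertical).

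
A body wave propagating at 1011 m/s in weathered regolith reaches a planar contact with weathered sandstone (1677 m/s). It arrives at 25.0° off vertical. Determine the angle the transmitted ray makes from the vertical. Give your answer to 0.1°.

44.5°

Snell's law: sin θ₂ = (V₂/V₁)·sin θ₁ = (1677/1011)·sin 25.0° = 0.7010.
θ₂ = arcsin 0.7010 = 44.51° from the normal.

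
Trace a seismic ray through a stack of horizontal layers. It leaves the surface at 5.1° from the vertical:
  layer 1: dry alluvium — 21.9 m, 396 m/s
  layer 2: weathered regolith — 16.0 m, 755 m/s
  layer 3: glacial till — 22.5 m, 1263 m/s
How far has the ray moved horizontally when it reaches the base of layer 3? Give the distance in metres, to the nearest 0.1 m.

Apply Snell's law at each interface; in layer i the horizontal offset is hᵢ·tan θᵢ.
Layer 1: θ = 5.10°; offset = 21.9·tan 5.10° = 1.955 m.
Layer 2: sin θ = 755·sin 5.1°/396 = 0.1695, θ = 9.76°; offset = 16.0·tan 9.76° = 2.752 m.
Layer 3: sin θ = 1263·sin 5.1°/396 = 0.2835, θ = 16.47°; offset = 22.5·tan 16.47° = 6.652 m.
Summing the layer offsets gives 11.358 m.

11.4 m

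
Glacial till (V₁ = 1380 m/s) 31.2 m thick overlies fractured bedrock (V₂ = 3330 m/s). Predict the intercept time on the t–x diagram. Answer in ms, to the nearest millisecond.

θ_c = arcsin(V₁/V₂) = arcsin(1380/3330) = 24.48°; cos θ_c = 0.9101.
tᵢ = 2h·cos θ_c / V₁ = 2·31.2·0.9101 / 1380 = 0.04115 s.

41 ms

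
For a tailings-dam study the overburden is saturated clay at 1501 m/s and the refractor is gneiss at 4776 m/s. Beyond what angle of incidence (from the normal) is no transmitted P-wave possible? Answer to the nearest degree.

18°

Critical incidence: sin θ_c = V₁/V₂ = 1501/4776 = 0.3143.
θ_c = arcsin 0.3143 = 18.32°.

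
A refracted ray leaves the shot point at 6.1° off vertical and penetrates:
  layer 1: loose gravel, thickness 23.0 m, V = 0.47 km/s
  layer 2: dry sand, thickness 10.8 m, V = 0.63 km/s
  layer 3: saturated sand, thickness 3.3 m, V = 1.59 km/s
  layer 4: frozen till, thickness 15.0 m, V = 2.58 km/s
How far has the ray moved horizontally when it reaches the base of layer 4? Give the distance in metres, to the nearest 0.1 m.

Ray parameter p = sin 6.1° / 0.47 km/s = 2.2609e-01 s/km.
Layer 1: θ = 6.10°; offset = 23.0·tan 6.10° = 2.458 m.
Layer 2: sin θ = p·0.63 = 0.1424 → θ = 8.19°; offset = 10.8·tan 8.19° = 1.554 m.
Layer 3: sin θ = p·1.59 = 0.3595 → θ = 21.07°; offset = 3.3·tan 21.07° = 1.271 m.
Layer 4: sin θ = p·2.58 = 0.5833 → θ = 35.68°; offset = 15.0·tan 35.68° = 10.772 m.
Summing the layer offsets gives 16.056 m.

16.1 m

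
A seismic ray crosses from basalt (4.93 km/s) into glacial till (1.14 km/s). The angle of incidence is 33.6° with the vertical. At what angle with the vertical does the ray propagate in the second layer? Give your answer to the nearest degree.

7°

Snell's law: sin θ₂ = (V₂/V₁)·sin θ₁ = (1.14/4.93)·sin 33.6° = 0.1280.
θ₂ = sin⁻¹(0.1280) = 7.35° (from vertical).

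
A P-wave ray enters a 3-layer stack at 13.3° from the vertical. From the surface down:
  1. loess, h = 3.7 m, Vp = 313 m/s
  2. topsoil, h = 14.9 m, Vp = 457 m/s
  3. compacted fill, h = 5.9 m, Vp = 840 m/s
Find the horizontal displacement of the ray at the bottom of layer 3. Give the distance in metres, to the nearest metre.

p = sin θ₁/V₁ = sin 13.3°/313 = 7.3498e-04 s/m is conserved through the stack.
Layer 1: θ = 13.30°; offset = 3.7·tan 13.30° = 0.875 m.
Layer 2: sin θ = p·457 = 0.3359 → θ = 19.63°; offset = 14.9·tan 19.63° = 5.313 m.
Layer 3: sin θ = p·840 = 0.6174 → θ = 38.13°; offset = 5.9·tan 38.13° = 4.630 m.
Summing the layer offsets gives 10.818 m.

11 m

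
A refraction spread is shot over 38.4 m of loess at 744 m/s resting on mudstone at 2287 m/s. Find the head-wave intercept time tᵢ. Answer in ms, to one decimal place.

tᵢ = 2h·√(V₂²−V₁²)/(V₁V₂).
√(V₂²−V₁²) = √(2287²−744²) = 2162.6 m/s.
tᵢ = 2·38.4·2162.6/(744·2287) = 0.09761 s.

97.6 ms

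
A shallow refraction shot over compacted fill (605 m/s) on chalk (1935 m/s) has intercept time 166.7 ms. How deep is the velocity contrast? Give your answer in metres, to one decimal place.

53.1 m

h = tᵢ·V₁·V₂ / (2·√(V₂²−V₁²)).
√(V₂²−V₁²) = √(1935² − 605²) = 1838.0 m/s.
h = 0.1667 s × 605 × 1935 / (2 × 1838.0) = 53.09 m.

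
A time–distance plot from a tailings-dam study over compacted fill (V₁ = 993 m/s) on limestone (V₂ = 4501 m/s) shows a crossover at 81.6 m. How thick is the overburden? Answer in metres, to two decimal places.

32.60 m

x_cross = 2h·√((V₂+V₁)/(V₂−V₁)) → h = x_cross / (2·√((V₂+V₁)/(V₂−V₁))).
√((V₂+V₁)/(V₂−V₁)) = √((4501+993)/(4501−993)) = 1.2515.
h = 81.6 / (2·1.2515) = 32.60 m.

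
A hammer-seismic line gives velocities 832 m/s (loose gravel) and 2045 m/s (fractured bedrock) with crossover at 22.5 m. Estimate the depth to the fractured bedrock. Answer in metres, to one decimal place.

7.3 m

h = (x_cross/2)·√((V₂−V₁)/(V₂+V₁)).
(V₂−V₁)/(V₂+V₁) = (2045−832)/(2045+832) = 0.4216; √ = 0.6493.
h = (22.5/2)·0.6493 = 7.30 m.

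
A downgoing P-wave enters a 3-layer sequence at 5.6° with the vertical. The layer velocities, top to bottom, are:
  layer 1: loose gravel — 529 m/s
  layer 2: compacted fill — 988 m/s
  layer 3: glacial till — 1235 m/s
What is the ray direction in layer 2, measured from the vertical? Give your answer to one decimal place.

10.5°

Snell's law across each interface conserves sin θ / V, so sin θ_2 = V_2·sin θ₁/V₁.
sin θ_2 = 988 × sin 5.6° / 529 = 0.1823.
θ_2 = arcsin 0.1823 = 10.50°.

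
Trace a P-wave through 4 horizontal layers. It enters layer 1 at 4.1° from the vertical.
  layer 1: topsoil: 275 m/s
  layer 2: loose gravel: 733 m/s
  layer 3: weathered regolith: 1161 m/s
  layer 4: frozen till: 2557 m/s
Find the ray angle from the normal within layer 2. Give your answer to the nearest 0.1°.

11.0°

Ray parameter p = sin 4.1° / 275 = 2.5999e-04 s/m.
sin θ_2 = p·V_2 = 2.5999e-04 × 733 = 0.1906.
θ_2 = 10.99° from the vertical.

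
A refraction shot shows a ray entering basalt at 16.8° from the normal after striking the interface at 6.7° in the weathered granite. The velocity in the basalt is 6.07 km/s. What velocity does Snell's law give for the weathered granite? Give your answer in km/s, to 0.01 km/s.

2.45 km/s

sin 6.7° = 0.1167; sin 16.8° = 0.2890.
V₁ = V₂·(sin θ₁/sin θ₂) = 6.07·(0.1167/0.2890) = 2.45 km/s.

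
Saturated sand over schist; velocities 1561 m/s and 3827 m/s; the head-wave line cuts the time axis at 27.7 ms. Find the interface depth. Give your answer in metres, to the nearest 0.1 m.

23.7 m

h = tᵢ·V₁·V₂ / (2·√(V₂²−V₁²)).
√(V₂²−V₁²) = √(3827² − 1561²) = 3494.2 m/s.
h = 0.0277 s × 1561 × 3827 / (2 × 3494.2) = 23.68 m.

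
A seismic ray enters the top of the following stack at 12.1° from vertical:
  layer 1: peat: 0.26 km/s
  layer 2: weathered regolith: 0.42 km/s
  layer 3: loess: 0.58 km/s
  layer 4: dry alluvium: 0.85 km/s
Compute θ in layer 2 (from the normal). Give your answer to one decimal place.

Ray parameter p = sin 12.1° / 0.26 = 8.0623e-01 s/km.
sin θ_2 = p·V_2 = 8.0623e-01 × 0.42 = 0.3386.
θ_2 = 19.79° from the vertical.

19.8°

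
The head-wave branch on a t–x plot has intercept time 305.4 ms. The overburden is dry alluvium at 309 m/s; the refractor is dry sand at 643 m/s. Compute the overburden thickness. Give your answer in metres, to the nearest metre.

54 m

θ_c = arcsin(309/643) = 28.72°; cos θ_c = 0.8770.
tᵢ = 2h cos θ_c/V₁ ⇒ h = tᵢ·V₁/(2 cos θ_c) = 0.3054·309/(2·0.8770) = 53.80 m.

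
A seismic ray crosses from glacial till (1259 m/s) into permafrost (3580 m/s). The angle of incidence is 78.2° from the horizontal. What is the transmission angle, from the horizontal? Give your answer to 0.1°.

54.4°

Angle from the normal: 90° − 78.2° = 11.8°.
Snell's law: sin θ₂ = (V₂/V₁)·sin θ₁ = (3580/1259)·sin 11.8° = 0.5815.
θ₂ = arcsin 0.5815 = 35.56° from the normal.
From the interface: 90° − 35.56° = 54.44°.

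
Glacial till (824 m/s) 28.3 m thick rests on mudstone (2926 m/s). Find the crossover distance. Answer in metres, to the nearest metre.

76 m

θ_c = arcsin(824/2926) = 16.36°, so cos θ_c = 0.9595 and tᵢ = 2h cos θ_c/V₁ = 0.0659 s.
At crossover x/V₁ = x/V₂ + tᵢ ⇒ x = tᵢ/(1/V₁ − 1/V₂) = 0.06591/(1.2136e-03 − 3.4176e-04) = 75.60 m.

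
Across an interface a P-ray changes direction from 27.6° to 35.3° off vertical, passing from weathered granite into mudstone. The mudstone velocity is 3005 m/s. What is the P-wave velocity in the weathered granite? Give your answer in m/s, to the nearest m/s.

2409 m/s

Snell's law: sin 27.6°/V₁ = sin 35.3°/V₂.
V₁ = V₂·sin 27.6°/sin 35.3° = 3005 × 0.8017 = 2409.25 m/s.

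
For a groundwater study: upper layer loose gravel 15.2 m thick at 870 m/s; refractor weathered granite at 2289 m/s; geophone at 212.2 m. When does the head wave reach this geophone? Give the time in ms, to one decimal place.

125.0 ms

t = x/V₂ + 2h·√(V₂²−V₁²)/(V₁V₂).
√(V₂²−V₁²) = √(2289²−870²) = 2117.2 m/s; delay term = 2·15.2·2117.2/(870·2289) = 0.03232 s.
t = 212.2/2289 + 0.03232 = 0.12502 s.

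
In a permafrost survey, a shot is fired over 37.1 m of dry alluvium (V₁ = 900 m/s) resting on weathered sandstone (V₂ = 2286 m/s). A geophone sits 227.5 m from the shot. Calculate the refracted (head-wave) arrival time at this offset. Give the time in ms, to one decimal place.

t = x/V₂ + 2h·√(V₂²−V₁²)/(V₁V₂).
√(V₂²−V₁²) = √(2286²−900²) = 2101.4 m/s; delay term = 2·37.1·2101.4/(900·2286) = 0.07579 s.
t = 227.5/2286 + 0.07579 = 0.17530 s.

175.3 ms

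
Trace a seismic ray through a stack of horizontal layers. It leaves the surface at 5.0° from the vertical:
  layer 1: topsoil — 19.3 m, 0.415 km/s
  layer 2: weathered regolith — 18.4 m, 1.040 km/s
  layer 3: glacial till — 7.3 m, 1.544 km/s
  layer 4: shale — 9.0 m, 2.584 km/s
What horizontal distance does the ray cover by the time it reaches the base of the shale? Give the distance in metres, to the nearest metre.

Apply Snell's law at each interface; in layer i the horizontal offset is hᵢ·tan θᵢ.
Layer 1: θ = 5.00°; offset = 19.3·tan 5.00° = 1.689 m.
Layer 2: sin θ = 1.040·sin 5.0°/0.415 = 0.2184, θ = 12.62°; offset = 18.4·tan 12.62° = 4.118 m.
Layer 3: sin θ = 1.544·sin 5.0°/0.415 = 0.3243, θ = 18.92°; offset = 7.3·tan 18.92° = 2.502 m.
Layer 4: sin θ = 2.584·sin 5.0°/0.415 = 0.5427, θ = 32.87°; offset = 9.0·tan 32.87° = 5.815 m.
Summing the layer offsets gives 14.124 m.

14 m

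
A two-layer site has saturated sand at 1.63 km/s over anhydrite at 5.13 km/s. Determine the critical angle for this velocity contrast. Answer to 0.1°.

At critical incidence the refracted ray runs along the interface (θ₂ = 90°), so sin θ_c = V₁/V₂.
θ_c = arcsin(1.63/5.13) = arcsin 0.3177 = 18.53°.

18.5°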